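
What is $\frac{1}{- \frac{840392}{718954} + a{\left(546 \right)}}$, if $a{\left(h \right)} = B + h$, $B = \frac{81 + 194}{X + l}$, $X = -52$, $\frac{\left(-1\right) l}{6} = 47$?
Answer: $\frac{120065318}{65316461989} \approx 0.0018382$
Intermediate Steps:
$l = -282$ ($l = \left(-6\right) 47 = -282$)
$B = - \frac{275}{334}$ ($B = \frac{81 + 194}{-52 - 282} = \frac{275}{-334} = 275 \left(- \frac{1}{334}\right) = - \frac{275}{334} \approx -0.82335$)
$a{\left(h \right)} = - \frac{275}{334} + h$
$\frac{1}{- \frac{840392}{718954} + a{\left(546 \right)}} = \frac{1}{- \frac{840392}{718954} + \left(- \frac{275}{334} + 546\right)} = \frac{1}{\left(-840392\right) \frac{1}{718954} + \frac{182089}{334}} = \frac{1}{- \frac{420196}{359477} + \frac{182089}{334}} = \frac{1}{\frac{65316461989}{120065318}} = \frac{120065318}{65316461989}$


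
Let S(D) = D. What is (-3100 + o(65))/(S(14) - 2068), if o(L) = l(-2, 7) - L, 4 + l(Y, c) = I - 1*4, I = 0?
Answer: 3173/2054 ≈ 1.5448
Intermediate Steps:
l(Y, c) = -8 (l(Y, c) = -4 + (0 - 1*4) = -4 + (0 - 4) = -4 - 4 = -8)
o(L) = -8 - L
(-3100 + o(65))/(S(14) - 2068) = (-3100 + (-8 - 1*65))/(14 - 2068) = (-3100 + (-8 - 65))/(-2054) = (-3100 - 73)*(-1/2054) = -3173*(-1/2054) = 3173/2054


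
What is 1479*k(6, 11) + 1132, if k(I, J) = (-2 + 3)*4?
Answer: 7048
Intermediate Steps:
k(I, J) = 4 (k(I, J) = 1*4 = 4)
1479*k(6, 11) + 1132 = 1479*4 + 1132 = 5916 + 1132 = 7048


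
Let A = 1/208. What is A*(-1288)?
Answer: -161/26 ≈ -6.1923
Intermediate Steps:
A = 1/208 ≈ 0.0048077
A*(-1288) = (1/208)*(-1288) = -161/26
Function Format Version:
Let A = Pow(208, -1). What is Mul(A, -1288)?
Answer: Rational(-161, 26) ≈ -6.1923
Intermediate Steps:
A = Rational(1, 208) ≈ 0.0048077
Mul(A, -1288) = Mul(Rational(1, 208), -1288) = Rational(-161, 26)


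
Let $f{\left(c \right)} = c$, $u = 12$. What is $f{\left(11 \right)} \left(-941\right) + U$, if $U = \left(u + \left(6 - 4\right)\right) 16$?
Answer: $-10127$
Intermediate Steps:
$U = 224$ ($U = \left(12 + \left(6 - 4\right)\right) 16 = \left(12 + 2\right) 16 = 14 \cdot 16 = 224$)
$f{\left(11 \right)} \left(-941\right) + U = 11 \left(-941\right) + 224 = -10351 + 224 = -10127$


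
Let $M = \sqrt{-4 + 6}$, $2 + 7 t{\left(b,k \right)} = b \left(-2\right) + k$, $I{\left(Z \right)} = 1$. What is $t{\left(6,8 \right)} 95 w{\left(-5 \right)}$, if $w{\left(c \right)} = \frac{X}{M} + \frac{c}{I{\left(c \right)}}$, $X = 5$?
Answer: $\frac{2850}{7} - \frac{1425 \sqrt{2}}{7} \approx 119.25$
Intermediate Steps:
$t{\left(b,k \right)} = - \frac{2}{7} - \frac{2 b}{7} + \frac{k}{7}$ ($t{\left(b,k \right)} = - \frac{2}{7} + \frac{b \left(-2\right) + k}{7} = - \frac{2}{7} + \frac{- 2 b + k}{7} = - \frac{2}{7} + \frac{k - 2 b}{7} = - \frac{2}{7} - \left(- \frac{k}{7} + \frac{2 b}{7}\right) = - \frac{2}{7} - \frac{2 b}{7} + \frac{k}{7}$)
$M = \sqrt{2} \approx 1.4142$
$w{\left(c \right)} = c + \frac{5 \sqrt{2}}{2}$ ($w{\left(c \right)} = \frac{5}{\sqrt{2}} + \frac{c}{1} = 5 \frac{\sqrt{2}}{2} + c 1 = \frac{5 \sqrt{2}}{2} + c = c + \frac{5 \sqrt{2}}{2}$)
$t{\left(6,8 \right)} 95 w{\left(-5 \right)} = \left(- \frac{2}{7} - \frac{12}{7} + \frac{1}{7} \cdot 8\right) 95 \left(-5 + \frac{5 \sqrt{2}}{2}\right) = \left(- \frac{2}{7} - \frac{12}{7} + \frac{8}{7}\right) 95 \left(-5 + \frac{5 \sqrt{2}}{2}\right) = \left(- \frac{6}{7}\right) 95 \left(-5 + \frac{5 \sqrt{2}}{2}\right) = - \frac{570 \left(-5 + \frac{5 \sqrt{2}}{2}\right)}{7} = \frac{2850}{7} - \frac{1425 \sqrt{2}}{7}$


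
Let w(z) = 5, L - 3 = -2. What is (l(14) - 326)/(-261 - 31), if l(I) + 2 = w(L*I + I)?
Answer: 323/292 ≈ 1.1062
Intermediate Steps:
L = 1 (L = 3 - 2 = 1)
l(I) = 3 (l(I) = -2 + 5 = 3)
(l(14) - 326)/(-261 - 31) = (3 - 326)/(-261 - 31) = -323/(-292) = -323*(-1/292) = 323/292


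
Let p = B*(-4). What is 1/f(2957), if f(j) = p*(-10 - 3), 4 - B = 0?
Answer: 1/208 ≈ 0.0048077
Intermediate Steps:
B = 4 (B = 4 - 1*0 = 4 + 0 = 4)
p = -16 (p = 4*(-4) = -16)
f(j) = 208 (f(j) = -16*(-10 - 3) = -16*(-13) = 208)
1/f(2957) = 1/208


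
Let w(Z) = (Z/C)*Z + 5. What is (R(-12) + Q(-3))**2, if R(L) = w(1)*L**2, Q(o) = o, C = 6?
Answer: 549081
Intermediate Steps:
w(Z) = 5 + Z**2/6 (w(Z) = (Z/6)*Z + 5 = Z**2/6 + 5 = 5 + Z**2/6)
R(L) = 31*L**2/6 (R(L) = (5 + (1/6)*1**2)*L**2 = (5 + (1/6)*1)*L**2 = (5 + 1/6)*L**2 = 31*L**2/6)
(R(-12) + Q(-3))**2 = ((31/6)*(-12)**2 - 3)**2 = ((31/6)*144 - 3)**2 = (744 - 3)**2 = 741**2 = 549081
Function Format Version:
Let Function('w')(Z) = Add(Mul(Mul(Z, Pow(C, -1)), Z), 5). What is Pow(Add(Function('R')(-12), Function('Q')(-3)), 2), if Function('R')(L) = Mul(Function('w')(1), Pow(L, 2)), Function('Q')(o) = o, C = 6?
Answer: 549081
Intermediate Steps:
Function('w')(Z) = Add(5, Mul(Rational(1, 6), Pow(Z, 2))) (Function('w')(Z) = Add(Mul(Mul(Z, Pow(6, -1)), Z), 5) = Add(Mul(Mul(Z, Rational(1, 6)), Z), 5) = Add(Mul(Mul(Rational(1, 6), Z), Z), 5) = Add(Mul(Rational(1, 6), Pow(Z, 2)), 5) = Add(5, Mul(Rational(1, 6), Pow(Z, 2))))
Function('R')(L) = Mul(Rational(31, 6), Pow(L, 2)) (Function('R')(L) = Mul(Add(5, Mul(Rational(1, 6), Pow(1, 2))), Pow(L, 2)) = Mul(Add(5, Mul(Rational(1, 6), 1)), Pow(L, 2)) = Mul(Add(5, Rational(1, 6)), Pow(L, 2)) = Mul(Rational(31, 6), Pow(L, 2)))
Pow(Add(Function('R')(-12), Function('Q')(-3)), 2) = Pow(Add(Mul(Rational(31, 6), Pow(-12, 2)), -3), 2) = Pow(Add(Mul(Rational(31, 6), 144), -3), 2) = Pow(Add(744, -3), 2) = Pow(741, 2) = 549081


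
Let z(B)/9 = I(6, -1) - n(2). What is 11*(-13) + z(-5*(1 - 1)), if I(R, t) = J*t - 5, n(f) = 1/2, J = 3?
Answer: -439/2 ≈ -219.50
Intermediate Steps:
n(f) = ½
I(R, t) = -5 + 3*t (I(R, t) = 3*t - 5 = -5 + 3*t)
z(B) = -153/2 (z(B) = 9*((-5 + 3*(-1)) - 1*½) = 9*((-5 - 3) - ½) = 9*(-8 - ½) = 9*(-17/2) = -153/2)
11*(-13) + z(-5*(1 - 1)) = 11*(-13) - 153/2 = -143 - 153/2 = -439/2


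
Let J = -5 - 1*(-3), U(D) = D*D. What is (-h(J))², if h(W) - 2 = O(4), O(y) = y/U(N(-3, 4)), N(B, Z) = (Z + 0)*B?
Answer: 5329/1296 ≈ 4.1119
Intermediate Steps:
N(B, Z) = B*Z (N(B, Z) = Z*B = B*Z)
U(D) = D²
O(y) = y/144 (O(y) = y/((-3*4)²) = y/((-12)²) = y/144)
J = -2 (J = -5 + 3 = -2)
h(W) = 73/36 (h(W) = 2 + (1/144)*4 = 2 + 1/36 = 73/36)
(-h(J))² = (-1*73/36)² = (-73/36)² = 5329/1296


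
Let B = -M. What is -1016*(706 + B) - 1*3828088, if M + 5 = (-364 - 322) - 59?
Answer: -5307384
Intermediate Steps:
M = -750 (M = -5 + ((-364 - 322) - 59) = -5 + (-686 - 59) = -5 - 745 = -750)
B = 750 (B = -1*(-750) = 750)
-1016*(706 + B) - 1*3828088 = -1016*(706 + 750) - 1*3828088 = -1016*1456 - 3828088 = -1479296 - 3828088 = -5307384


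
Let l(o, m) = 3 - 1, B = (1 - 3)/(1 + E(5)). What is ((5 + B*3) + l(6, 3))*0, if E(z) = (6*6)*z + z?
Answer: 0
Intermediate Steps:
E(z) = 37*z (E(z) = 36*z + z = 37*z)
B = -1/93 (B = (1 - 3)/(1 + 37*5) = -2/(1 + 185) = -2/186 = -2*1/186 = -1/93 ≈ -0.010753)
l(o, m) = 2
((5 + B*3) + l(6, 3))*0 = ((5 - 1/93*3) + 2)*0 = ((5 - 1/31) + 2)*0 = (154/31 + 2)*0 = (216/31)*0 = 0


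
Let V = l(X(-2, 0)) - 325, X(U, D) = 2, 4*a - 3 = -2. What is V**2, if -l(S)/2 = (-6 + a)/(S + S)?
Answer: 6640929/64 ≈ 1.0376e+5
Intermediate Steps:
a = 1/4 (a = 3/4 + (1/4)*(-2) = 3/4 - 1/2 = 1/4 ≈ 0.25000)
l(S) = 23/(4*S) (l(S) = -2*(-6 + 1/4)/(S + S) = -(-23)/(2*(2*S)) = -(-23)*1/(2*S)/2 = -(-23)/(4*S) = 23/(4*S))
V = -2577/8 (V = (23/4)/2 - 325 = (23/4)*(1/2) - 325 = 23/8 - 325 = -2577/8 ≈ -322.13)
V**2 = (-2577/8)**2 = 6640929/64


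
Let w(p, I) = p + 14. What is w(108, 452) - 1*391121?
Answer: -390999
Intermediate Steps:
w(p, I) = 14 + p
w(108, 452) - 1*391121 = (14 + 108) - 1*391121 = 122 - 391121 = -390999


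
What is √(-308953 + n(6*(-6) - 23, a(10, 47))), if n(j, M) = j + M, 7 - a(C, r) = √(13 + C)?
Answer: √(-309005 - √23) ≈ 555.89*I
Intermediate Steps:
a(C, r) = 7 - √(13 + C)
n(j, M) = M + j
√(-308953 + n(6*(-6) - 23, a(10, 47))) = √(-308953 + ((7 - √(13 + 10)) + (6*(-6) - 23))) = √(-308953 + ((7 - √23) + (-36 - 23))) = √(-308953 + ((7 - √23) - 59)) = √(-308953 + (-52 - √23)) = √(-309005 - √23)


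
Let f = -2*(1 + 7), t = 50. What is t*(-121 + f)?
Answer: -6850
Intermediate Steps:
f = -16 (f = -2*8 = -16)
t*(-121 + f) = 50*(-121 - 16) = 50*(-137) = -6850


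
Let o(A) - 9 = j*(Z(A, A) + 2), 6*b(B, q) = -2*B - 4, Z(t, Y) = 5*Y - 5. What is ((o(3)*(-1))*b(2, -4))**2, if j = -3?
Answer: 1296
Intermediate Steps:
Z(t, Y) = -5 + 5*Y
b(B, q) = -2/3 - B/3 (b(B, q) = (-2*B - 4)/6 = (-4 - 2*B)/6 = -2/3 - B/3)
o(A) = 18 - 15*A (o(A) = 9 - 3*((-5 + 5*A) + 2) = 9 - 3*(-3 + 5*A) = 9 + (9 - 15*A) = 18 - 15*A)
((o(3)*(-1))*b(2, -4))**2 = (((18 - 15*3)*(-1))*(-2/3 - 1/3*2))**2 = (((18 - 45)*(-1))*(-2/3 - 2/3))**2 = (-27*(-1)*(-4/3))**2 = (27*(-4/3))**2 = (-36)**2 = 1296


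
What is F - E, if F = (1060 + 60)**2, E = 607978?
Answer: 646422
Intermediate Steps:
F = 1254400 (F = 1120**2 = 1254400)
F - E = 1254400 - 1*607978 = 1254400 - 607978 = 646422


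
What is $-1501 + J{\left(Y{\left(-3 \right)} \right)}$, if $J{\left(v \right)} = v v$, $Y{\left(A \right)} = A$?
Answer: $-1492$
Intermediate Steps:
$J{\left(v \right)} = v^{2}$
$-1501 + J{\left(Y{\left(-3 \right)} \right)} = -1501 + \left(-3\right)^{2} = -1501 + 9 = -1492$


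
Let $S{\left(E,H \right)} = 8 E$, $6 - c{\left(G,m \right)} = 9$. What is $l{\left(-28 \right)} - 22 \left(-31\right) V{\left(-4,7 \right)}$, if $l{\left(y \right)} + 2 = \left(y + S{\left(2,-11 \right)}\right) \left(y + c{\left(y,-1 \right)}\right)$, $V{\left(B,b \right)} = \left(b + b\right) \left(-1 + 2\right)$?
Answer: $9918$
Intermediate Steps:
$c{\left(G,m \right)} = -3$ ($c{\left(G,m \right)} = 6 - 9 = -3$)
$V{\left(B,b \right)} = 2 b$ ($V{\left(B,b \right)} = 2 b 1 = 2 b$)
$l{\left(y \right)} = -2 + \left(-3 + y\right) \left(16 + y\right)$ ($l{\left(y \right)} = -2 + \left(y + 8 \cdot 2\right) \left(y - 3\right) = -2 + \left(y + 16\right) \left(-3 + y\right) = -2 + \left(16 + y\right) \left(-3 + y\right) = -2 + \left(-3 + y\right) \left(16 + y\right)$)
$l{\left(-28 \right)} - 22 \left(-31\right) V{\left(-4,7 \right)} = \left(-50 + \left(-28\right)^{2} + 13 \left(-28\right)\right) - 22 \left(-31\right) 2 \cdot 7 = \left(-50 + 784 - 364\right) - \left(-682\right) 14 = 370 - -9548 = 370 + 9548 = 9918$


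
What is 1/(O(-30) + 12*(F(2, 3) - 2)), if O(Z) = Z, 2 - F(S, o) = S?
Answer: -1/54 ≈ -0.018519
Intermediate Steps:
F(S, o) = 2 - S
1/(O(-30) + 12*(F(2, 3) - 2)) = 1/(-30 + 12*((2 - 1*2) - 2)) = 1/(-30 + 12*((2 - 2) - 2)) = 1/(-30 + 12*(0 - 2)) = 1/(-30 + 12*(-2)) = 1/(-30 - 24) = 1/(-54) = -1/54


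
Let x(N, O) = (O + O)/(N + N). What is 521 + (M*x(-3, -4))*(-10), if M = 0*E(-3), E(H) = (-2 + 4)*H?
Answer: 521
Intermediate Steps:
x(N, O) = O/N (x(N, O) = (2*O)/((2*N)) = (2*O)*(1/(2*N)) = O/N)
E(H) = 2*H
M = 0 (M = 0*(2*(-3)) = 0*(-6) = 0)
521 + (M*x(-3, -4))*(-10) = 521 + (0*(-4/(-3)))*(-10) = 521 + (0*(-4*(-1/3)))*(-10) = 521 + (0*(4/3))*(-10) = 521 + 0*(-10) = 521 + 0 = 521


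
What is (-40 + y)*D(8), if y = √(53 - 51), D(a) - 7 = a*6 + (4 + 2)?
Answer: -2440 + 61*√2 ≈ -2353.7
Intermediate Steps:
D(a) = 13 + 6*a (D(a) = 7 + (a*6 + (4 + 2)) = 7 + (6*a + 6) = 7 + (6 + 6*a) = 13 + 6*a)
y = √2 ≈ 1.4142
(-40 + y)*D(8) = (-40 + √2)*(13 + 6*8) = (-40 + √2)*(13 + 48) = (-40 + √2)*61 = -2440 + 61*√2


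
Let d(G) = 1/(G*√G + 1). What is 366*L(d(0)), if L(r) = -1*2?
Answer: -732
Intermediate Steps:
d(G) = 1/(1 + G^(3/2)) (d(G) = 1/(G^(3/2) + 1) = 1/(1 + G^(3/2)))
L(r) = -2
366*L(d(0)) = 366*(-2) = -732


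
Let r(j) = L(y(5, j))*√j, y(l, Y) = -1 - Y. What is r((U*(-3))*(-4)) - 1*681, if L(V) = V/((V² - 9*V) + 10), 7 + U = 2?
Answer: -681 + 59*I*√15/1480 ≈ -681.0 + 0.1544*I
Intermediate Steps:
U = -5 (U = -7 + 2 = -5)
L(V) = V/(10 + V² - 9*V)
r(j) = √j*(-1 - j)/(19 + (-1 - j)² + 9*j) (r(j) = ((-1 - j)/(10 + (-1 - j)² - 9*(-1 - j)))*√j = ((-1 - j)/(10 + (-1 - j)² + (9 + 9*j)))*√j = ((-1 - j)/(19 + (-1 - j)² + 9*j))*√j = √j*(-1 - j)/(19 + (-1 - j)² + 9*j))
r((U*(-3))*(-4)) - 1*681 = √(-5*(-3)*(-4))*(-1 - (-5*(-3))*(-4))/(20 + (-5*(-3)*(-4))² + 11*(-5*(-3)*(-4))) - 1*681 = √(15*(-4))*(-1 - 15*(-4))/(20 + (15*(-4))² + 11*(15*(-4))) - 681 = √(-60)*(-1 - 1*(-60))/(20 + (-60)² + 11*(-60)) - 681 = (2*I*√15)*(-1 + 60)/(20 + 3600 - 660) - 681 = (2*I*√15)*59/2960 - 681 = (2*I*√15)*(1/2960)*59 - 681 = 59*I*√15/1480 - 681 = -681 + 59*I*√15/1480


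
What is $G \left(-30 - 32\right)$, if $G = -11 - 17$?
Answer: $1736$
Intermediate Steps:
$G = -28$ ($G = -11 - 17 = -28$)
$G \left(-30 - 32\right) = - 28 \left(-30 - 32\right) = \left(-28\right) \left(-62\right) = 1736$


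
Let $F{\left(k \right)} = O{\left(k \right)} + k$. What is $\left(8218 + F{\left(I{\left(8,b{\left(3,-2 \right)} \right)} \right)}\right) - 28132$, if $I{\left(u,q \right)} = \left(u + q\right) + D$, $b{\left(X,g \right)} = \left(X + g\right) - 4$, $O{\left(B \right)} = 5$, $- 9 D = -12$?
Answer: $- \frac{59708}{3} \approx -19903.0$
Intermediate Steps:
$D = \frac{4}{3}$ ($D = \left(- \frac{1}{9}\right) \left(-12\right) = \frac{4}{3} \approx 1.3333$)
$b{\left(X,g \right)} = -4 + X + g$
$I{\left(u,q \right)} = \frac{4}{3} + q + u$ ($I{\left(u,q \right)} = \left(u + q\right) + \frac{4}{3} = \left(q + u\right) + \frac{4}{3} = \frac{4}{3} + q + u$)
$F{\left(k \right)} = 5 + k$
$\left(8218 + F{\left(I{\left(8,b{\left(3,-2 \right)} \right)} \right)}\right) - 28132 = \left(8218 + \left(5 + \left(\frac{4}{3} - 3 + 8\right)\right)\right) - 28132 = \left(8218 + \left(5 + \frac{19}{3}\right)\right) - 28132 = \left(8218 + \frac{34}{3}\right) - 28132 = \frac{24688}{3} - 28132 = - \frac{59708}{3}$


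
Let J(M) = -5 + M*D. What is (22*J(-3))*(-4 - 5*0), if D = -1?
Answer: 176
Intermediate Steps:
J(M) = -5 - M (J(M) = -5 + M*(-1) = -5 - M)
(22*J(-3))*(-4 - 5*0) = (22*(-5 - 1*(-3)))*(-4 - 5*0) = (22*(-5 + 3))*(-4 + 0) = (22*(-2))*(-4) = -44*(-4) = 176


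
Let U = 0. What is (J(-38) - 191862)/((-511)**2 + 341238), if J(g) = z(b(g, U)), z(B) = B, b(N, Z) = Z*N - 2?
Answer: -6616/20771 ≈ -0.31852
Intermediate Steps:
b(N, Z) = -2 + N*Z (b(N, Z) = N*Z - 2 = -2 + N*Z)
J(g) = -2 (J(g) = -2 + g*0 = -2 + 0 = -2)
(J(-38) - 191862)/((-511)**2 + 341238) = (-2 - 191862)/((-511)**2 + 341238) = -191864/(261121 + 341238) = -191864/602359 = -191864*1/602359 = -6616/20771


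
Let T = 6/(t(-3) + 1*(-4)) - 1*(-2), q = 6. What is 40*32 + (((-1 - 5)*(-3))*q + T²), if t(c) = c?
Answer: 68076/49 ≈ 1389.3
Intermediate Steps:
T = 8/7 (T = 6/(-3 + 1*(-4)) - 1*(-2) = 6/(-3 - 4) + 2 = 6/(-7) + 2 = 6*(-⅐) + 2 = -6/7 + 2 = 8/7 ≈ 1.1429)
40*32 + (((-1 - 5)*(-3))*q + T²) = 40*32 + (((-1 - 5)*(-3))*6 + (8/7)²) = 1280 + (-6*(-3)*6 + 64/49) = 1280 + (18*6 + 64/49) = 1280 + (108 + 64/49) = 1280 + 5356/49 = 68076/49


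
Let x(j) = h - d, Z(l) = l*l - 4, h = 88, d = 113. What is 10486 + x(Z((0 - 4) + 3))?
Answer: 10461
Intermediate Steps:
Z(l) = -4 + l² (Z(l) = l² - 4 = -4 + l²)
x(j) = -25 (x(j) = 88 - 1*113 = 88 - 113 = -25)
10486 + x(Z((0 - 4) + 3)) = 10486 - 25 = 10461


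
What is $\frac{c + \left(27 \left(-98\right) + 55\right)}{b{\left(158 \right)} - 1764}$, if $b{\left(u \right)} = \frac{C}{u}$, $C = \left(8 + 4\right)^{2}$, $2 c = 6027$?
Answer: $- \frac{66755}{278568} \approx -0.23964$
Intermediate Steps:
$c = \frac{6027}{2}$ ($c = \frac{1}{2} \cdot 6027 = \frac{6027}{2} \approx 3013.5$)
$C = 144$ ($C = 12^{2} = 144$)
$b{\left(u \right)} = \frac{144}{u}$
$\frac{c + \left(27 \left(-98\right) + 55\right)}{b{\left(158 \right)} - 1764} = \frac{\frac{6027}{2} + \left(27 \left(-98\right) + 55\right)}{\frac{144}{158} - 1764} = \frac{\frac{6027}{2} + \left(-2646 + 55\right)}{144 \cdot \frac{1}{158} - 1764} = \frac{\frac{6027}{2} - 2591}{\frac{72}{79} - 1764} = \frac{845}{2 \left(- \frac{139284}{79}\right)} = \frac{845}{2} \left(- \frac{79}{139284}\right) = - \frac{66755}{278568}$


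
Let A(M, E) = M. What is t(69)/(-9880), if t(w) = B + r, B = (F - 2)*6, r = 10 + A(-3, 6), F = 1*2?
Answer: -7/9880 ≈ -0.00070850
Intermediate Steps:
F = 2
r = 7 (r = 10 - 3 = 7)
B = 0 (B = (2 - 2)*6 = 0*6 = 0)
t(w) = 7 (t(w) = 0 + 7 = 7)
t(69)/(-9880) = 7/(-9880) = 7*(-1/9880) = -7/9880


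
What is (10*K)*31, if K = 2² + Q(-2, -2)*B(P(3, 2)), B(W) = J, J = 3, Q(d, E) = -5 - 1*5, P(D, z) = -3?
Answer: -8060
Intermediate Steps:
Q(d, E) = -10 (Q(d, E) = -5 - 5 = -10)
B(W) = 3
K = -26 (K = 2² - 10*3 = 4 - 30 = -26)
(10*K)*31 = (10*(-26))*31 = -260*31 = -8060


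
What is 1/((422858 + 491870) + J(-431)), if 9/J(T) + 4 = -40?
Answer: 44/40248023 ≈ 1.0932e-6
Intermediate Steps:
J(T) = -9/44 (J(T) = 9/(-4 - 40) = 9/(-44) = 9*(-1/44) = -9/44)
1/((422858 + 491870) + J(-431)) = 1/((422858 + 491870) - 9/44) = 1/(914728 - 9/44) = 1/(40248023/44) = 44/40248023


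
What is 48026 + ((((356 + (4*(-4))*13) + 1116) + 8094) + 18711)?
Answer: 76095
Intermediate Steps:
48026 + ((((356 + (4*(-4))*13) + 1116) + 8094) + 18711) = 48026 + ((((356 - 16*13) + 1116) + 8094) + 18711) = 48026 + ((((356 - 208) + 1116) + 8094) + 18711) = 48026 + (((148 + 1116) + 8094) + 18711) = 48026 + ((1264 + 8094) + 18711) = 48026 + (9358 + 18711) = 48026 + 28069 = 76095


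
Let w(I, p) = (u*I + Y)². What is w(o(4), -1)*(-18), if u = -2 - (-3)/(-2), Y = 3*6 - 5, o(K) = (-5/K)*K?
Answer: -33489/2 ≈ -16745.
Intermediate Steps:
o(K) = -5
Y = 13 (Y = 18 - 5 = 13)
u = -7/2 (u = -2 - (-3)*(-1)/2 = -2 - 1*3/2 = -2 - 3/2 = -7/2 ≈ -3.5000)
w(I, p) = (13 - 7*I/2)² (w(I, p) = (-7*I/2 + 13)² = (13 - 7*I/2)²)
w(o(4), -1)*(-18) = ((26 - 7*(-5))²/4)*(-18) = ((26 + 35)²/4)*(-18) = ((¼)*61²)*(-18) = ((¼)*3721)*(-18) = (3721/4)*(-18) = -33489/2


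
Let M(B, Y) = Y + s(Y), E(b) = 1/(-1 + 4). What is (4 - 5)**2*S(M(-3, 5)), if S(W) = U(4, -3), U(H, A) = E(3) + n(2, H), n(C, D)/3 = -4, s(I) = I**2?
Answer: -35/3 ≈ -11.667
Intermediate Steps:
E(b) = 1/3
n(C, D) = -12 (n(C, D) = 3*(-4) = -12)
M(B, Y) = Y + Y**2
U(H, A) = -35/3 (U(H, A) = 1/3 - 12 = -35/3)
S(W) = -35/3
(4 - 5)**2*S(M(-3, 5)) = (4 - 5)**2*(-35/3) = (-1)**2*(-35/3) = 1*(-35/3) = -35/3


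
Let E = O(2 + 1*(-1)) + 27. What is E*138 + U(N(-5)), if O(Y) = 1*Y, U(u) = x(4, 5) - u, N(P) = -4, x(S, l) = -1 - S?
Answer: 3863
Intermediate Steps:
U(u) = -5 - u (U(u) = (-1 - 1*4) - u = (-1 - 4) - u = -5 - u)
O(Y) = Y
E = 28 (E = (2 + 1*(-1)) + 27 = (2 - 1) + 27 = 1 + 27 = 28)
E*138 + U(N(-5)) = 28*138 + (-5 - 1*(-4)) = 3864 + (-5 + 4) = 3864 - 1 = 3863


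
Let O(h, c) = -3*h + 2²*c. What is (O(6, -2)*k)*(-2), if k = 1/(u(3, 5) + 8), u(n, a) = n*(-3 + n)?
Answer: 13/2 ≈ 6.5000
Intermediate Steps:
k = ⅛ (k = 1/(3*(-3 + 3) + 8) = 1/(3*0 + 8) = 1/(0 + 8) = 1/8 = ⅛ ≈ 0.12500)
O(h, c) = -3*h + 4*c
(O(6, -2)*k)*(-2) = ((-3*6 + 4*(-2))*(⅛))*(-2) = ((-18 - 8)*(⅛))*(-2) = -26*⅛*(-2) = -13/4*(-2) = 13/2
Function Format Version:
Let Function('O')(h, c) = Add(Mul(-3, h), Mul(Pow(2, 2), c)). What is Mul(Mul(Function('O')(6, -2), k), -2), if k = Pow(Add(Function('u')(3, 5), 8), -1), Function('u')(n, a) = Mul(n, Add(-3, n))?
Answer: Rational(13, 2) ≈ 6.5000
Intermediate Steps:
k = Rational(1, 8) (k = Pow(Add(Mul(3, Add(-3, 3)), 8), -1) = Pow(Add(Mul(3, 0), 8), -1) = Pow(Add(0, 8), -1) = Pow(8, -1) = Rational(1, 8) ≈ 0.12500)
Function('O')(h, c) = Add(Mul(-3, h), Mul(4, c))
Mul(Mul(Function('O')(6, -2), k), -2) = Mul(Mul(Add(Mul(-3, 6), Mul(4, -2)), Rational(1, 8)), -2) = Mul(Mul(Add(-18, -8), Rational(1, 8)), -2) = Mul(Mul(-26, Rational(1, 8)), -2) = Mul(Rational(-13, 4), -2) = Rational(13, 2)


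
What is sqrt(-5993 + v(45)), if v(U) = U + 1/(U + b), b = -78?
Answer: I*sqrt(6477405)/33 ≈ 77.124*I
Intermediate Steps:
v(U) = U + 1/(-78 + U) (v(U) = U + 1/(U - 78) = U + 1/(-78 + U))
sqrt(-5993 + v(45)) = sqrt(-5993 + (1 + 45**2 - 78*45)/(-78 + 45)) = sqrt(-5993 + (1 + 2025 - 3510)/(-33)) = sqrt(-5993 - 1/33*(-1484)) = sqrt(-5993 + 1484/33) = sqrt(-196285/33) = I*sqrt(6477405)/33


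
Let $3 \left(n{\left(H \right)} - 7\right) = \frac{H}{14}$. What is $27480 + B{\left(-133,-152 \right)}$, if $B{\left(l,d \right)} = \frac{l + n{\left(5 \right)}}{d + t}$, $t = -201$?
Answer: $\frac{407423767}{14826} \approx 27480.0$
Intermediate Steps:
$n{\left(H \right)} = 7 + \frac{H}{42}$ ($n{\left(H \right)} = 7 + \frac{H \frac{1}{14}}{3} = 7 + \frac{\frac{1}{14} H}{3} = 7 + \frac{H}{42}$)
$B{\left(l,d \right)} = \frac{\frac{299}{42} + l}{-201 + d}$ ($B{\left(l,d \right)} = \frac{l + \left(7 + \frac{1}{42} \cdot 5\right)}{d - 201} = \frac{l + \left(7 + \frac{5}{42}\right)}{-201 + d} = \frac{l + \frac{299}{42}}{-201 + d} = \frac{\frac{299}{42} + l}{-201 + d}$)
$27480 + B{\left(-133,-152 \right)} = 27480 + \frac{\frac{299}{42} - 133}{-201 - 152} = 27480 + \frac{1}{-353} \left(- \frac{5287}{42}\right) = 27480 - - \frac{5287}{14826} = 27480 + \frac{5287}{14826} = \frac{407423767}{14826}$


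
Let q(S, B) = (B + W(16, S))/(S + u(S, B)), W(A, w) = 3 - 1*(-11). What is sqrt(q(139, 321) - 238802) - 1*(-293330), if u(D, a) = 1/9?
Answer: 293330 + I*sqrt(93579828857)/626 ≈ 2.9333e+5 + 488.67*I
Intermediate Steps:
u(D, a) = 1/9
W(A, w) = 14 (W(A, w) = 3 + 11 = 14)
q(S, B) = (14 + B)/(1/9 + S) (q(S, B) = (B + 14)/(S + 1/9) = (14 + B)/(1/9 + S))
sqrt(q(139, 321) - 238802) - 1*(-293330) = sqrt(9*(14 + 321)/(1 + 9*139) - 238802) - 1*(-293330) = sqrt(9*335/(1 + 1251) - 238802) + 293330 = sqrt(9*335/1252 - 238802) + 293330 = sqrt(9*(1/1252)*335 - 238802) + 293330 = sqrt(3015/1252 - 238802) + 293330 = sqrt(-298977089/1252) + 293330 = I*sqrt(93579828857)/626 + 293330 = 293330 + I*sqrt(93579828857)/626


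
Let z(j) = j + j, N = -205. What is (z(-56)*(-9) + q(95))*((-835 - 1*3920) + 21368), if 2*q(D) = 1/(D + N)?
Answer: 3684082267/220 ≈ 1.6746e+7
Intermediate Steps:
z(j) = 2*j
q(D) = 1/(2*(-205 + D)) (q(D) = 1/(2*(D - 205)) = 1/(2*(-205 + D)))
(z(-56)*(-9) + q(95))*((-835 - 1*3920) + 21368) = ((2*(-56))*(-9) + 1/(2*(-205 + 95)))*((-835 - 1*3920) + 21368) = (-112*(-9) + (½)/(-110))*((-835 - 3920) + 21368) = (1008 + (½)*(-1/110))*(-4755 + 21368) = (1008 - 1/220)*16613 = (221759/220)*16613 = 3684082267/220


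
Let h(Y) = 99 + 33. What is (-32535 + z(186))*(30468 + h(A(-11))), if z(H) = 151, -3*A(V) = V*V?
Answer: -990950400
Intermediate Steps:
A(V) = -V**2/3 (A(V) = -V*V/3 = -V**2/3)
h(Y) = 132
(-32535 + z(186))*(30468 + h(A(-11))) = (-32535 + 151)*(30468 + 132) = -32384*30600 = -990950400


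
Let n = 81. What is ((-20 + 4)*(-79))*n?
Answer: 102384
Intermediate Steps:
((-20 + 4)*(-79))*n = ((-20 + 4)*(-79))*81 = -16*(-79)*81 = 1264*81 = 102384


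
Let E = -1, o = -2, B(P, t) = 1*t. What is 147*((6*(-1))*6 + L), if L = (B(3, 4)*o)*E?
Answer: -4116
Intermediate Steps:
B(P, t) = t
L = 8 (L = (4*(-2))*(-1) = -8*(-1) = 8)
147*((6*(-1))*6 + L) = 147*((6*(-1))*6 + 8) = 147*(-6*6 + 8) = 147*(-36 + 8) = 147*(-28) = -4116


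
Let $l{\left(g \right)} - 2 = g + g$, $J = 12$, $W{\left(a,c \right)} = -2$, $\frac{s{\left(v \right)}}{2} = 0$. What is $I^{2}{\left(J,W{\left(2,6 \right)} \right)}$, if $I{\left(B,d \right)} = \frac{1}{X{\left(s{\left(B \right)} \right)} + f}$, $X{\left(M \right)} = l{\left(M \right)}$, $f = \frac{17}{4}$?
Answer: $\frac{16}{625} \approx 0.0256$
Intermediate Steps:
$f = \frac{17}{4}$ ($f = 17 \cdot \frac{1}{4} = \frac{17}{4} \approx 4.25$)
$s{\left(v \right)} = 0$ ($s{\left(v \right)} = 2 \cdot 0 = 0$)
$l{\left(g \right)} = 2 + 2 g$ ($l{\left(g \right)} = 2 + \left(g + g\right) = 2 + 2 g$)
$X{\left(M \right)} = 2 + 2 M$
$I{\left(B,d \right)} = \frac{4}{25}$ ($I{\left(B,d \right)} = \frac{1}{\left(2 + 2 \cdot 0\right) + \frac{17}{4}} = \frac{1}{\left(2 + 0\right) + \frac{17}{4}} = \frac{1}{2 + \frac{17}{4}} = \frac{1}{\frac{25}{4}} = \frac{4}{25}$)
$I^{2}{\left(J,W{\left(2,6 \right)} \right)} = \left(\frac{4}{25}\right)^{2} = \frac{16}{625}$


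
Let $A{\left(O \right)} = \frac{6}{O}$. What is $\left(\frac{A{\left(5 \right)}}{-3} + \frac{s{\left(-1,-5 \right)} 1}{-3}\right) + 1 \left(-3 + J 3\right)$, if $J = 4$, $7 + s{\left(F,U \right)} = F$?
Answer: $\frac{169}{15} \approx 11.267$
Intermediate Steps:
$s{\left(F,U \right)} = -7 + F$
$\left(\frac{A{\left(5 \right)}}{-3} + \frac{s{\left(-1,-5 \right)} 1}{-3}\right) + 1 \left(-3 + J 3\right) = \left(\frac{6 \cdot \frac{1}{5}}{-3} + \frac{\left(-7 - 1\right) 1}{-3}\right) + 1 \left(-3 + 4 \cdot 3\right) = \left(6 \cdot \frac{1}{5} \left(- \frac{1}{3}\right) + \left(-8\right) 1 \left(- \frac{1}{3}\right)\right) + 1 \left(-3 + 12\right) = \left(\frac{6}{5} \left(- \frac{1}{3}\right) - - \frac{8}{3}\right) + 1 \cdot 9 = \left(- \frac{2}{5} + \frac{8}{3}\right) + 9 = \frac{34}{15} + 9 = \frac{169}{15}$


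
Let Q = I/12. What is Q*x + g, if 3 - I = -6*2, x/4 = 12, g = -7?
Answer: 53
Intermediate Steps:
x = 48 (x = 4*12 = 48)
I = 15 (I = 3 - (-6)*2 = 3 - 1*(-12) = 3 + 12 = 15)
Q = 5/4 (Q = 15/12 = 15*(1/12) = 5/4 ≈ 1.2500)
Q*x + g = (5/4)*48 - 7 = 60 - 7 = 53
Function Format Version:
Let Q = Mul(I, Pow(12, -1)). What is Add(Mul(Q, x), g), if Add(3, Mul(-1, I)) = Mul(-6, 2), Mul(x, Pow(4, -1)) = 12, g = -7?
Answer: 53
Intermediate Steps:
x = 48 (x = Mul(4, 12) = 48)
I = 15 (I = Add(3, Mul(-1, Mul(-6, 2))) = Add(3, Mul(-1, -12)) = Add(3, 12) = 15)
Q = Rational(5, 4) (Q = Mul(15, Pow(12, -1)) = Mul(15, Rational(1, 12)) = Rational(5, 4) ≈ 1.2500)
Add(Mul(Q, x), g) = Add(Mul(Rational(5, 4), 48), -7) = Add(60, -7) = 53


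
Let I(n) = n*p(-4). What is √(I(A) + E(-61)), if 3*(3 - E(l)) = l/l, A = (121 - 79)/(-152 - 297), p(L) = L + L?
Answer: 10*√61962/1347 ≈ 1.8480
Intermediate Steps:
p(L) = 2*L
A = -42/449 (A = 42/(-449) = 42*(-1/449) = -42/449 ≈ -0.093541)
I(n) = -8*n (I(n) = n*(2*(-4)) = n*(-8) = -8*n)
E(l) = 8/3 (E(l) = 3 - l/(3*l) = 3 - ⅓*1 = 3 - ⅓ = 8/3)
√(I(A) + E(-61)) = √(-8*(-42/449) + 8/3) = √(336/449 + 8/3) = √(4600/1347) = 10*√61962/1347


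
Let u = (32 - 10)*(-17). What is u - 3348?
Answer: -3722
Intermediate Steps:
u = -374 (u = 22*(-17) = -374)
u - 3348 = -374 - 3348 = -3722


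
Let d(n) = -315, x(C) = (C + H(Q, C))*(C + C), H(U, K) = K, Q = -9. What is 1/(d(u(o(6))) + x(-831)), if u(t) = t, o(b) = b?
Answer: 1/2761929 ≈ 3.6207e-7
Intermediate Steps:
x(C) = 4*C**2 (x(C) = (C + C)*(C + C) = (2*C)*(2*C) = 4*C**2)
1/(d(u(o(6))) + x(-831)) = 1/(-315 + 4*(-831)**2) = 1/(-315 + 4*690561) = 1/(-315 + 2762244) = 1/2761929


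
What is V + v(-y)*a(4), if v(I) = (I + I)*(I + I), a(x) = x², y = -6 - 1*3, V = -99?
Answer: 5085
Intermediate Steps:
y = -9 (y = -6 - 3 = -9)
v(I) = 4*I² (v(I) = (2*I)*(2*I) = 4*I²)
V + v(-y)*a(4) = -99 + (4*(-1*(-9))²)*4² = -99 + (4*9²)*16 = -99 + (4*81)*16 = -99 + 324*16 = -99 + 5184 = 5085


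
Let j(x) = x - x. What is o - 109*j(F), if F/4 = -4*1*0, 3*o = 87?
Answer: 29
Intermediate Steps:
o = 29 (o = (⅓)*87 = 29)
F = 0 (F = 4*(-4*1*0) = 4*(-4*0) = 4*0 = 0)
j(x) = 0
o - 109*j(F) = 29 - 109*0 = 29 + 0 = 29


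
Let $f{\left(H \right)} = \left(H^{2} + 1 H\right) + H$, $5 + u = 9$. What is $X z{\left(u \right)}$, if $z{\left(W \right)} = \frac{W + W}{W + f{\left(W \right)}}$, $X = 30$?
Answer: $\frac{60}{7} \approx 8.5714$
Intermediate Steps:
$u = 4$ ($u = -5 + 9 = 4$)
$f{\left(H \right)} = H^{2} + 2 H$ ($f{\left(H \right)} = \left(H^{2} + H\right) + H = \left(H + H^{2}\right) + H = H^{2} + 2 H$)
$z{\left(W \right)} = \frac{2 W}{W + W \left(2 + W\right)}$ ($z{\left(W \right)} = \frac{W + W}{W + W \left(2 + W\right)} = \frac{2 W}{W + W \left(2 + W\right)}$)
$X z{\left(u \right)} = 30 \frac{2}{3 + 4} = 30 \cdot \frac{2}{7} = \frac{60}{7}$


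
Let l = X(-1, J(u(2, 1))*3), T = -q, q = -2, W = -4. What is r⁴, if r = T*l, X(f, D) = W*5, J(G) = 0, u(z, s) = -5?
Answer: 2560000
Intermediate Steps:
X(f, D) = -20 (X(f, D) = -4*5 = -20)
T = 2 (T = -1*(-2) = 2)
l = -20
r = -40 (r = 2*(-20) = -40)
r⁴ = (-40)⁴ = 2560000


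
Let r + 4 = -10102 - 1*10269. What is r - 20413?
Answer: -40788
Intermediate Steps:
r = -20375 (r = -4 + (-10102 - 1*10269) = -4 + (-10102 - 10269) = -4 - 20371 = -20375)
r - 20413 = -20375 - 20413 = -40788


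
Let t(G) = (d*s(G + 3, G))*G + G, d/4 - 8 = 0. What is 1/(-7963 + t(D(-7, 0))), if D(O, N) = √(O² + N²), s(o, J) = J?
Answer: -1/6388 ≈ -0.00015654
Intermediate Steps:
d = 32 (d = 32 + 4*0 = 32 + 0 = 32)
D(O, N) = √(N² + O²)
t(G) = G + 32*G² (t(G) = (32*G)*G + G = 32*G² + G = G + 32*G²)
1/(-7963 + t(D(-7, 0))) = 1/(-7963 + √(0² + (-7)²)*(1 + 32*√(0² + (-7)²))) = 1/(-7963 + √(0 + 49)*(1 + 32*√(0 + 49))) = 1/(-7963 + √49*(1 + 32*√49)) = 1/(-7963 + 7*(1 + 32*7)) = 1/(-7963 + 7*(1 + 224)) = 1/(-7963 + 7*225) = 1/(-7963 + 1575) = 1/(-6388) = -1/6388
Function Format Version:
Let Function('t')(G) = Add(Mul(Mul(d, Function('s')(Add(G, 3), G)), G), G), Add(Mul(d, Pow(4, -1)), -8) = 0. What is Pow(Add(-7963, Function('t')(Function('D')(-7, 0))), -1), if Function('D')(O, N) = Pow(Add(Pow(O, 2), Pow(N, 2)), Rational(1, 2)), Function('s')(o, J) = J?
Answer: Rational(-1, 6388) ≈ -0.00015654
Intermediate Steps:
d = 32 (d = Add(32, Mul(4, 0)) = Add(32, 0) = 32)
Function('D')(O, N) = Pow(Add(Pow(N, 2), Pow(O, 2)), Rational(1, 2))
Function('t')(G) = Add(G, Mul(32, Pow(G, 2))) (Function('t')(G) = Add(Mul(Mul(32, G), G), G) = Add(Mul(32, Pow(G, 2)), G) = Add(G, Mul(32, Pow(G, 2))))
Pow(Add(-7963, Function('t')(Function('D')(-7, 0))), -1) = Pow(Add(-7963, Mul(Pow(Add(Pow(0, 2), Pow(-7, 2)), Rational(1, 2)), Add(1, Mul(32, Pow(Add(Pow(0, 2), Pow(-7, 2)), Rational(1, 2)))))), -1) = Pow(Add(-7963, Mul(Pow(Add(0, 49), Rational(1, 2)), Add(1, Mul(32, Pow(Add(0, 49), Rational(1, 2)))))), -1) = Pow(Add(-7963, Mul(Pow(49, Rational(1, 2)), Add(1, Mul(32, Pow(49, Rational(1, 2)))))), -1) = Pow(Add(-7963, Mul(7, Add(1, Mul(32, 7)))), -1) = Pow(Add(-7963, Mul(7, Add(1, 224))), -1) = Pow(Add(-7963, Mul(7, 225)), -1) = Pow(Add(-7963, 1575), -1) = Pow(-6388, -1) = Rational(-1, 6388)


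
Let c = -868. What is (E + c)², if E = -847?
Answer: 2941225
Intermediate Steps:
(E + c)² = (-847 - 868)² = (-1715)² = 2941225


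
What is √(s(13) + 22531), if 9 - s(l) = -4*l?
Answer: 8*√353 ≈ 150.31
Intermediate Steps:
s(l) = 9 + 4*l (s(l) = 9 - (-4)*l = 9 + 4*l)
√(s(13) + 22531) = √((9 + 4*13) + 22531) = √((9 + 52) + 22531) = √(61 + 22531) = √22592 = 8*√353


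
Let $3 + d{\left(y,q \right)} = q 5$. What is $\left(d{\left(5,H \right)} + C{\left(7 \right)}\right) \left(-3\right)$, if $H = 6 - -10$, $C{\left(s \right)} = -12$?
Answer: $-195$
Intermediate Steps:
$H = 16$ ($H = 6 + 10 = 16$)
$d{\left(y,q \right)} = -3 + 5 q$ ($d{\left(y,q \right)} = -3 + q 5 = -3 + 5 q$)
$\left(d{\left(5,H \right)} + C{\left(7 \right)}\right) \left(-3\right) = \left(\left(-3 + 5 \cdot 16\right) - 12\right) \left(-3\right) = \left(\left(-3 + 80\right) - 12\right) \left(-3\right) = \left(77 - 12\right) \left(-3\right) = 65 \left(-3\right) = -195$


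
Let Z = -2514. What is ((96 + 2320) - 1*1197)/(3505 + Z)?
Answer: 1219/991 ≈ 1.2301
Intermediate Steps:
((96 + 2320) - 1*1197)/(3505 + Z) = ((96 + 2320) - 1*1197)/(3505 - 2514) = (2416 - 1197)/991 = 1219*(1/991) = 1219/991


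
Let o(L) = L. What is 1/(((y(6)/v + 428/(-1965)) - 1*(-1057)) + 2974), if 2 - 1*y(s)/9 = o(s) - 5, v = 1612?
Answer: 3167580/12767842729 ≈ 0.00024809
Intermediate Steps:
y(s) = 63 - 9*s (y(s) = 18 - 9*(s - 5) = 18 - 9*(-5 + s) = 18 + (45 - 9*s) = 63 - 9*s)
1/(((y(6)/v + 428/(-1965)) - 1*(-1057)) + 2974) = 1/((((63 - 9*6)/1612 + 428/(-1965)) - 1*(-1057)) + 2974) = 1/((((63 - 54)*(1/1612) + 428*(-1/1965)) + 1057) + 2974) = 1/(((9*(1/1612) - 428/1965) + 1057) + 2974) = 1/(((9/1612 - 428/1965) + 1057) + 2974) = 1/((-672251/3167580 + 1057) + 2974) = 1/(3347459809/3167580 + 2974) = 1/(12767842729/3167580) = 3167580/12767842729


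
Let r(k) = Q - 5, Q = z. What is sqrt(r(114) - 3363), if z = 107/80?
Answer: I*sqrt(1346665)/20 ≈ 58.023*I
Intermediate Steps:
z = 107/80 (z = 107*(1/80) = 107/80 ≈ 1.3375)
Q = 107/80 ≈ 1.3375
r(k) = -293/80 (r(k) = 107/80 - 5 = -293/80)
sqrt(r(114) - 3363) = sqrt(-293/80 - 3363) = sqrt(-269333/80) = I*sqrt(1346665)/20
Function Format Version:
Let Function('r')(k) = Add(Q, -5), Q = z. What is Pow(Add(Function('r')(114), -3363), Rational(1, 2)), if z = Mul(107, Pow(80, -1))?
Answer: Mul(Rational(1, 20), I, Pow(1346665, Rational(1, 2))) ≈ Mul(58.023, I)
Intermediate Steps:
z = Rational(107, 80) (z = Mul(107, Rational(1, 80)) = Rational(107, 80) ≈ 1.3375)
Q = Rational(107, 80) ≈ 1.3375
Function('r')(k) = Rational(-293, 80) (Function('r')(k) = Add(Rational(107, 80), -5) = Rational(-293, 80))
Pow(Add(Function('r')(114), -3363), Rational(1, 2)) = Pow(Add(Rational(-293, 80), -3363), Rational(1, 2)) = Pow(Rational(-269333, 80), Rational(1, 2)) = Mul(Rational(1, 20), I, Pow(1346665, Rational(1, 2)))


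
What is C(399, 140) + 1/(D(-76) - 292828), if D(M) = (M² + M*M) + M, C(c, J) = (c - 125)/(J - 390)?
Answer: -38545349/35169000 ≈ -1.0960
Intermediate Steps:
C(c, J) = (-125 + c)/(-390 + J)
D(M) = M + 2*M² (D(M) = (M² + M²) + M = 2*M² + M = M + 2*M²)
C(399, 140) + 1/(D(-76) - 292828) = (-125 + 399)/(-390 + 140) + 1/(-76*(1 + 2*(-76)) - 292828) = 274/(-250) + 1/(-76*(1 - 152) - 292828) = -1/250*274 + 1/(-76*(-151) - 292828) = -137/125 + 1/(11476 - 292828) = -137/125 + 1/(-281352) = -137/125 - 1/281352 = -38545349/35169000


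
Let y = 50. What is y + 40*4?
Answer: 210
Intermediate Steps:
y + 40*4 = 50 + 40*4 = 50 + 160 = 210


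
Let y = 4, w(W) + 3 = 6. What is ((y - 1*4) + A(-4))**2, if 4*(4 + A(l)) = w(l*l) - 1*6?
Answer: 361/16 ≈ 22.563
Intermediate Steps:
w(W) = 3 (w(W) = -3 + 6 = 3)
A(l) = -19/4 (A(l) = -4 + (3 - 1*6)/4 = -4 + (3 - 6)/4 = -4 + (1/4)*(-3) = -4 - 3/4 = -19/4)
((y - 1*4) + A(-4))**2 = ((4 - 1*4) - 19/4)**2 = ((4 - 4) - 19/4)**2 = (0 - 19/4)**2 = (-19/4)**2 = 361/16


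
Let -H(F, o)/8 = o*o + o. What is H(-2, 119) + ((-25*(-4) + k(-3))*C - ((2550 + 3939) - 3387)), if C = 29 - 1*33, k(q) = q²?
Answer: -117778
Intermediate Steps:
H(F, o) = -8*o - 8*o² (H(F, o) = -8*(o*o + o) = -8*(o² + o) = -8*(o + o²) = -8*o - 8*o²)
C = -4 (C = 29 - 33 = -4)
H(-2, 119) + ((-25*(-4) + k(-3))*C - ((2550 + 3939) - 3387)) = -8*119*(1 + 119) + ((-25*(-4) + (-3)²)*(-4) - ((2550 + 3939) - 3387)) = -8*119*120 + ((100 + 9)*(-4) - (6489 - 3387)) = -114240 + (109*(-4) - 1*3102) = -114240 + (-436 - 3102) = -114240 - 3538 = -117778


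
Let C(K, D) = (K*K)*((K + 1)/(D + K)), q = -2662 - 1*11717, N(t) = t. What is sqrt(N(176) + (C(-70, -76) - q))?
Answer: sqrt(89904245)/73 ≈ 129.89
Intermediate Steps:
q = -14379 (q = -2662 - 11717 = -14379)
C(K, D) = K**2*(1 + K)/(D + K) (C(K, D) = K**2*((1 + K)/(D + K)) = K**2*(1 + K)/(D + K))
sqrt(N(176) + (C(-70, -76) - q)) = sqrt(176 + ((-70)**2*(1 - 70)/(-76 - 70) - 1*(-14379))) = sqrt(176 + (4900*(-69)/(-146) + 14379)) = sqrt(176 + (4900*(-1/146)*(-69) + 14379)) = sqrt(176 + (169050/73 + 14379)) = sqrt(176 + 1218717/73) = sqrt(1231565/73) = sqrt(89904245)/73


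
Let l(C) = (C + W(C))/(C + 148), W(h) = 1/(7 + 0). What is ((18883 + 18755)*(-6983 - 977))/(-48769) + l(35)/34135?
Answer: 623834441574094/101548518715 ≈ 6143.2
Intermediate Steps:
W(h) = ⅐ (W(h) = 1/7 = ⅐)
l(C) = (⅐ + C)/(148 + C) (l(C) = (C + ⅐)/(C + 148) = (⅐ + C)/(148 + C))
((18883 + 18755)*(-6983 - 977))/(-48769) + l(35)/34135 = ((18883 + 18755)*(-6983 - 977))/(-48769) + ((⅐ + 35)/(148 + 35))/34135 = (37638*(-7960))*(-1/48769) + ((246/7)/183)*(1/34135) = -299598480*(-1/48769) + ((1/183)*(246/7))*(1/34135) = 299598480/48769 + (82/427)*(1/34135) = 299598480/48769 + 82/14575645 = 623834441574094/101548518715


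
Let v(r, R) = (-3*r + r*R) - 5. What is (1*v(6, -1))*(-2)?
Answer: 58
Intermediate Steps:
v(r, R) = -5 - 3*r + R*r (v(r, R) = (-3*r + R*r) - 5 = -5 - 3*r + R*r)
(1*v(6, -1))*(-2) = (1*(-5 - 3*6 - 1*6))*(-2) = (1*(-5 - 18 - 6))*(-2) = (1*(-29))*(-2) = -29*(-2) = 58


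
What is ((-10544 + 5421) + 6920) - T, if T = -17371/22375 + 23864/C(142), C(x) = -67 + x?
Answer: 99317458/67125 ≈ 1479.6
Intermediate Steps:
T = 21306167/67125 (T = -17371/22375 + 23864/(-67 + 142) = -17371*1/22375 + 23864/75 = -17371/22375 + 23864*(1/75) = -17371/22375 + 23864/75 = 21306167/67125 ≈ 317.41)
((-10544 + 5421) + 6920) - T = ((-10544 + 5421) + 6920) - 1*21306167/67125 = (-5123 + 6920) - 21306167/67125 = 1797 - 21306167/67125 = 99317458/67125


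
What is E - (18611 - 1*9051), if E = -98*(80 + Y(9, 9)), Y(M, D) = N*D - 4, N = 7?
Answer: -23182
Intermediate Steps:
Y(M, D) = -4 + 7*D (Y(M, D) = 7*D - 4 = -4 + 7*D)
E = -13622 (E = -98*(80 + (-4 + 7*9)) = -98*(80 + (-4 + 63)) = -98*(80 + 59) = -98*139 = -13622)
E - (18611 - 1*9051) = -13622 - (18611 - 1*9051) = -13622 - (18611 - 9051) = -13622 - 1*9560 = -13622 - 9560 = -23182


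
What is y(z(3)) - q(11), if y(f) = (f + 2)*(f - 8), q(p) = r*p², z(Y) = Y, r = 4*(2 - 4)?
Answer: 943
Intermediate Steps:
r = -8 (r = 4*(-2) = -8)
q(p) = -8*p²
y(f) = (-8 + f)*(2 + f) (y(f) = (2 + f)*(-8 + f) = (-8 + f)*(2 + f))
y(z(3)) - q(11) = (-16 + 3² - 6*3) - (-8)*11² = (-16 + 9 - 18) - (-8)*121 = -25 - 1*(-968) = -25 + 968 = 943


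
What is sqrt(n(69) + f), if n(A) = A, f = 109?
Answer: sqrt(178) ≈ 13.342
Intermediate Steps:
sqrt(n(69) + f) = sqrt(69 + 109) = sqrt(178)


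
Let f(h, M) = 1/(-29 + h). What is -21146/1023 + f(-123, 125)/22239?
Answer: -23826805637/1152691848 ≈ -20.671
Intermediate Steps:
-21146/1023 + f(-123, 125)/22239 = -21146/1023 + 1/(-29 - 123*22239) = -21146*1/1023 + (1/22239)/(-152) = -21146/1023 - 1/152*1/22239 = -21146/1023 - 1/3380328 = -23826805637/1152691848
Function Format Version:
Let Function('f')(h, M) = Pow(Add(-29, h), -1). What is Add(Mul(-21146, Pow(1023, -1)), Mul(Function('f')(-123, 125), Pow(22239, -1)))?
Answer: Rational(-23826805637, 1152691848) ≈ -20.671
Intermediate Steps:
Add(Mul(-21146, Pow(1023, -1)), Mul(Function('f')(-123, 125), Pow(22239, -1))) = Add(Mul(-21146, Pow(1023, -1)), Mul(Pow(Add(-29, -123), -1), Pow(22239, -1))) = Add(Mul(-21146, Rational(1, 1023)), Mul(Pow(-152, -1), Rational(1, 22239))) = Add(Rational(-21146, 1023), Mul(Rational(-1, 152), Rational(1, 22239))) = Add(Rational(-21146, 1023), Rational(-1, 3380328)) = Rational(-23826805637, 1152691848)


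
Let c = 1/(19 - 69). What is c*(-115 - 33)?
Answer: 74/25 ≈ 2.9600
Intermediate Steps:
c = -1/50 (c = 1/(-50) = -1/50 ≈ -0.020000)
c*(-115 - 33) = -(-115 - 33)/50 = -1/50*(-148) = 74/25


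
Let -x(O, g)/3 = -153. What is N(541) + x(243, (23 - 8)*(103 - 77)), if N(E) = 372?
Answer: 831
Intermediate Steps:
x(O, g) = 459 (x(O, g) = -3*(-153) = 459)
N(541) + x(243, (23 - 8)*(103 - 77)) = 372 + 459 = 831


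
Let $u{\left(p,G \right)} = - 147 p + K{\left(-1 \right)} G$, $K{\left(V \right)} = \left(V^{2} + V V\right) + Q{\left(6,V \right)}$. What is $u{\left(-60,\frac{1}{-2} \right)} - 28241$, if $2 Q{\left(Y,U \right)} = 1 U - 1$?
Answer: $- \frac{38843}{2} \approx -19422.0$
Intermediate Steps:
$Q{\left(Y,U \right)} = - \frac{1}{2} + \frac{U}{2}$ ($Q{\left(Y,U \right)} = \frac{1 U - 1}{2} = \frac{U - 1}{2} = \frac{-1 + U}{2} = - \frac{1}{2} + \frac{U}{2}$)
$K{\left(V \right)} = - \frac{1}{2} + \frac{V}{2} + 2 V^{2}$ ($K{\left(V \right)} = \left(V^{2} + V V\right) + \left(- \frac{1}{2} + \frac{V}{2}\right) = \left(V^{2} + V^{2}\right) + \left(- \frac{1}{2} + \frac{V}{2}\right) = 2 V^{2} + \left(- \frac{1}{2} + \frac{V}{2}\right) = - \frac{1}{2} + \frac{V}{2} + 2 V^{2}$)
$u{\left(p,G \right)} = G - 147 p$ ($u{\left(p,G \right)} = - 147 p + \left(- \frac{1}{2} + \frac{1}{2} \left(-1\right) + 2 \left(-1\right)^{2}\right) G = - 147 p + \left(- \frac{1}{2} - \frac{1}{2} + 2 \cdot 1\right) G = - 147 p + \left(- \frac{1}{2} - \frac{1}{2} + 2\right) G = - 147 p + 1 G = - 147 p + G = G - 147 p$)
$u{\left(-60,\frac{1}{-2} \right)} - 28241 = \left(\frac{1}{-2} - -8820\right) - 28241 = \left(- \frac{1}{2} + 8820\right) - 28241 = \frac{17639}{2} - 28241 = - \frac{38843}{2}$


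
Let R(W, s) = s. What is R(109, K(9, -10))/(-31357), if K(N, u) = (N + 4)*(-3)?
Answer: 39/31357 ≈ 0.0012437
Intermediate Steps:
K(N, u) = -12 - 3*N (K(N, u) = (4 + N)*(-3) = -12 - 3*N)
R(109, K(9, -10))/(-31357) = (-12 - 3*9)/(-31357) = (-12 - 27)*(-1/31357) = -39*(-1/31357) = 39/31357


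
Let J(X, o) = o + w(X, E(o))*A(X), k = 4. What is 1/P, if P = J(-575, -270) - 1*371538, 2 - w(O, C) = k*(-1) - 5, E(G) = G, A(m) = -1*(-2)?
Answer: -1/371786 ≈ -2.6897e-6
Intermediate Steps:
A(m) = 2
w(O, C) = 11 (w(O, C) = 2 - (4*(-1) - 5) = 2 - (-4 - 5) = 2 - 1*(-9) = 2 + 9 = 11)
J(X, o) = 22 + o (J(X, o) = o + 11*2 = o + 22 = 22 + o)
P = -371786 (P = (22 - 270) - 1*371538 = -248 - 371538 = -371786)
1/P = 1/(-371786) = -1/371786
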